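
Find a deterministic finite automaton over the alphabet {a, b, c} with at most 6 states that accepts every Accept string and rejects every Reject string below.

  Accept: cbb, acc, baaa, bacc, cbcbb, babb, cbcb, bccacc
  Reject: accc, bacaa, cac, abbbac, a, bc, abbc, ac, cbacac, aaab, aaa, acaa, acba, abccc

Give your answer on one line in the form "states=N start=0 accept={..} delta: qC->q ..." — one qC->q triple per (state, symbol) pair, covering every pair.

states=5 start=0 accept={4} delta: 0a->0 0b->1 0c->2 1a->3 1b->4 1c->1 2a->0 2b->1 2c->4 3a->4 3b->1 3c->2 4a->4 4b->4 4c->0

State merging on the prefix tree: take the shortest (then alphabetical) example prefix whose next move is undefined and point that move at state 0, else 1, else 2, ...; a target is out if some Accept/Reject pair would then sit in one state with the same input left (inseparable). If every existing state is out, open a new one.
a: 0a undefined. 0a->0: ok.
b: 0b undefined. 0b->0: no, baaa/a meet in 0. Open state 1: 0b->1.
c: 0c undefined. 0c->0: no, acc/accc meet in 0. 0c->1: no, acc/bc meet in 1 with "c" left. Open state 2: 0c->2.
ba: 1a undefined. 1a->0: no, baaa/a meet in 0. 1a->1: no, baaa/aaab meet in 1. 1a->2: no, baaa/acaa meet in 2 with "aa" left. Open state 3: 1a->3.
bc: 1c undefined. 1c->0: no, acc/abccc meet in 2 with "c" left. 1c->1: ok.
ca: 2a undefined. 2a->0: ok.
cb: 2b undefined. 2b->0: no, cbb/bc meet in 1. 2b->1: ok.
abb: 1b undefined. 1b->0: no, cbb/a meet in 0. 1b->1: no, cbb/bc meet in 1. 1b->2: no, cbb/cac meet in 2. 1b->3: no, cbb/acba meet in 3. Open state 4: 1b->4.
acc: 2c undefined. 2c->0: no, acc/a meet in 0. 2c->1: no, acc/accc meet in 1. 2c->2: no, acc/accc meet in 2. 2c->3: no, acc/acba meet in 3. 2c->4: ok.
baa: 3a undefined. 3a->0: no, baaa/a meet in 0. 3a->1: no, baaa/acba meet in 3. 3a->2: no, baaa/a meet in 0. 3a->3: no, baaa/acba meet in 3. 3a->4: ok.
bab: 3b undefined. 3b->0: no, babb/bc meet in 1. 3b->1: ok.
bac: 3c undefined. 3c->0: no, bacc/cac meet in 2. 3c->1: no, cbb/bacaa meet in 4. 3c->2: ok.
abbb: 4b undefined. 4b->0: no, cbcbb/bacaa meet in 0. 4b->1: no, cbcbb/bc meet in 1. 4b->2: no, cbcbb/cac meet in 2. 4b->3: no, cbcbb/acba meet in 3. 4b->4: ok.
abbc: 4c undefined. 4c->0: ok.
baaa: 4a undefined. 4a->0: no, baaa/accc meet in 0. 4a->1: no, baaa/abbbac meet in 1. 4a->2: no, cbb/abbbac meet in 4. 4a->3: no, baaa/acba meet in 3. 4a->4: ok.
All examples now run through 5 states with every (state, symbol) defined. Accept strings end in {4}, Reject strings end in {0,1,2,3}; accept={4}.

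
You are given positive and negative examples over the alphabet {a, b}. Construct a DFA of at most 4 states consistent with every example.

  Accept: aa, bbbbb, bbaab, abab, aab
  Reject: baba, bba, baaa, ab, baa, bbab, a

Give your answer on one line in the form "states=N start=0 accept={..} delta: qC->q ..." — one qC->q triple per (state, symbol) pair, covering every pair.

Fold the examples into a partial DFA from state 0: repeatedly fix the first undefined (state, symbol) met by the shortest-then-alphabetical prefix, trying targets in increasing order and rejecting any under which an Accept and a Reject string meet in one state with the same remainder; add a state when all current targets are rejected. Accepting states are where Accept strings end.
a: 0a undefined. 0a->0: no, aa/a meet in 0. Open state 1: 0a->1.
b: 0b undefined. 0b->0: no, aa/baa meet in 1 with "a" left. 0b->1: no, abab/bbab meet in 1 with "bab" left. Open state 2: 0b->2.
aa: 1a undefined. 1a->0: ok.
ab: 1b undefined. 1b->0: no, aa/ab meet in 0. 1b->1: ok.
ba: 2a undefined. 2a->0: no, aa/baba meet in 0. 2a->1: no, aa/baba meet in 0. 2a->2: no, abab/baaa meet in 2. Open state 3: 2a->3.
bb: 2b undefined. 2b->0: ok.
baa: 3a undefined. 3a->0: no, aa/baa meet in 0. 3a->1: no, aa/baaa meet in 0. 3a->2: no, bbbbb/baa meet in 2. 3a->3: ok.
bab: 3b undefined. 3b->0: ok.
All examples now run through 4 states with every (state, symbol) defined. Accept strings end in {0,2}, Reject strings end in {1,3}; accept={0,2}.

states=4 start=0 accept={0,2} delta: 0a->1 0b->2 1a->0 1b->1 2a->3 2b->0 3a->3 3b->0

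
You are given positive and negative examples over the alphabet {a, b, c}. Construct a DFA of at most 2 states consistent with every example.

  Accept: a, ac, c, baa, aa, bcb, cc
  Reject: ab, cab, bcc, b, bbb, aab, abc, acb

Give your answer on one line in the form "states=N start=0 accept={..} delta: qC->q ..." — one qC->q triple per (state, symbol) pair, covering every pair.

states=2 start=0 accept={0} delta: 0a->0 0b->1 0c->0 1a->0 1b->0 1c->1

State merging on the prefix tree: take the shortest (then alphabetical) example prefix whose next move is undefined and point that move at state 0, else 1, else 2, ...; a target is out if some Accept/Reject pair would then sit in one state with the same input left (inseparable). If every existing state is out, open a new one.
a: 0a undefined. 0a->0: ok.
b: 0b undefined. 0b->0: no, a/ab meet in 0. Open state 1: 0b->1.
c: 0c undefined. 0c->0: ok.
ba: 1a undefined. 1a->0: ok.
bb: 1b undefined. 1b->0: ok.
bc: 1c undefined. 1c->0: no, a/bcc meet in 0. 1c->1: ok.
All examples now run through 2 states with every (state, symbol) defined. Accept strings end in {0}, Reject strings end in {1}; accept={0}.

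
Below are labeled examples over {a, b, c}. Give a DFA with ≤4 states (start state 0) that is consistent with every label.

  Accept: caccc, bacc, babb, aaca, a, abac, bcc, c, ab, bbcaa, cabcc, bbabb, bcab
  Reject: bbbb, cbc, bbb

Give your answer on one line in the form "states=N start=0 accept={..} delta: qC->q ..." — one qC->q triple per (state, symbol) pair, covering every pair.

Grow the machine one transition at a time. Run the examples from 0; the earliest place one falls off (shortest prefix, ties alphabetical) gets sent to the lowest-numbered state that keeps every Accept/Reject pair distinguishable — a pair clashes when both reach the same state with identical unread suffix — and to a fresh state only if none does.
a: 0a undefined. 0a->0: ok.
b: 0b undefined. 0b->0: no, babb/bbbb meet in 0. Open state 1: 0b->1.
c: 0c undefined. 0c->0: ok.
ba: 1a undefined. 1a->0: ok.
bb: 1b undefined. 1b->0: no, caccc/bbbb meet in 0. 1b->1: no, babb/bbbb meet in 1. Open state 2: 1b->2.
bc: 1c undefined. 1c->0: no, caccc/cbc meet in 0. 1c->1: no, bcc/cbc meet in 1. 1c->2: no, babb/cbc meet in 2. Open state 3: 1c->3.
bba: 2a undefined. 2a->0: ok.
bbb: 2b undefined. 2b->0: no, caccc/bbb meet in 0. 2b->1: no, babb/bbbb meet in 2. 2b->2: no, babb/bbbb meet in 2. 2b->3: ok.
bbc: 2c undefined. 2c->0: ok.
bca: 3a undefined. 3a->0: ok.
bcc: 3c undefined. 3c->0: ok.
bbbb: 3b undefined. 3b->0: no, caccc/bbbb meet in 0. 3b->1: no, ab/bbbb meet in 1. 3b->2: no, babb/bbbb meet in 2. 3b->3: ok.
All examples now run through 4 states with every (state, symbol) defined. Accept strings end in {0,1,2}, Reject strings end in {3}; accept={0,1,2}.

states=4 start=0 accept={0,1,2} delta: 0a->0 0b->1 0c->0 1a->0 1b->2 1c->3 2a->0 2b->3 2c->0 3a->0 3b->3 3c->0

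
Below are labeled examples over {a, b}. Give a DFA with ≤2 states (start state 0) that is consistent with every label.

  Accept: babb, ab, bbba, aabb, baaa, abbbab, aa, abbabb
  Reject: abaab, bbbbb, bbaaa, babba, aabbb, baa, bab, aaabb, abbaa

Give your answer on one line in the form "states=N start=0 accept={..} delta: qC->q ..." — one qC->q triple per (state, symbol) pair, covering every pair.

Fold the examples into a partial DFA from state 0: repeatedly fix the first undefined (state, symbol) met by the shortest-then-alphabetical prefix, trying targets in increasing order and rejecting any under which an Accept and a Reject string meet in one state with the same remainder; add a state when all current targets are rejected. Accepting states are where Accept strings end.
a: 0a undefined. 0a->0: no, aabb/aaabb meet in 0 with "bb" left. Open state 1: 0a->1.
b: 0b undefined. 0b->0: no, ab/bab meet in 1 with "b" left. 0b->1: ok.
aa: 1a undefined. 1a->0: ok.
ab: 1b undefined. 1b->0: ok.
All examples now run through 2 states with every (state, symbol) defined. Accept strings end in {0}, Reject strings end in {1}; accept={0}.

states=2 start=0 accept={0} delta: 0a->1 0b->1 1a->0 1b->0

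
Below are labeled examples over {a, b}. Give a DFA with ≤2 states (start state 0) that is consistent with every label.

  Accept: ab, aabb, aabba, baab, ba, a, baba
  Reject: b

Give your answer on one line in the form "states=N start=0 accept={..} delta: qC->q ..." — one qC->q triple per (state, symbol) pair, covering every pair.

State merging on the prefix tree: take the shortest (then alphabetical) example prefix whose next move is undefined and point that move at state 0, else 1, else 2, ...; a target is out if some Accept/Reject pair would then sit in one state with the same input left (inseparable). If every existing state is out, open a new one.
a: 0a undefined. 0a->0: no, ab/b meet in 0 with "b" left. Open state 1: 0a->1.
b: 0b undefined. 0b->0: ok.
aa: 1a undefined. 1a->0: no, aabb/b meet in 0. 1a->1: ok.
ab: 1b undefined. 1b->0: no, ab/b meet in 0. 1b->1: ok.
All examples now run through 2 states with every (state, symbol) defined. Accept strings end in {1}, Reject strings end in {0}; accept={1}.

states=2 start=0 accept={1} delta: 0a->1 0b->0 1a->1 1b->1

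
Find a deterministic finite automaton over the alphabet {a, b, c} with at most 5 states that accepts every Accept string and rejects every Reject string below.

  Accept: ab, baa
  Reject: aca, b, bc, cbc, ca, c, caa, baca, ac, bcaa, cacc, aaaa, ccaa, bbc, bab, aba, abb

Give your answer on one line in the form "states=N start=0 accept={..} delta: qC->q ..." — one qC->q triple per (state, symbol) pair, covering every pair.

State merging on the prefix tree: take the shortest (then alphabetical) example prefix whose next move is undefined and point that move at state 0, else 1, else 2, ...; a target is out if some Accept/Reject pair would then sit in one state with the same input left (inseparable). If every existing state is out, open a new one.
a: 0a undefined. 0a->0: no, ab/b meet in 0 with "b" left. Open state 1: 0a->1.
b: 0b undefined. 0b->0: no, ab/bab meet in 1 with "b" left. 0b->1: ok.
c: 0c undefined. 0c->0: ok.
aa: 1a undefined. 1a->0: no, baa/b meet in 1. 1a->1: no, ab/bab meet in 1 with "b" left. Open state 2: 1a->2.
ab: 1b undefined. 1b->0: no, ab/c meet in 0. 1b->1: no, ab/b meet in 1. 1b->2: no, ab/caa meet in 2. Open state 3: 1b->3.
ac: 1c undefined. 1c->0: ok.
aaa: 2a undefined. 2a->0: no, baa/bc meet in 0. 2a->1: no, baa/aca meet in 1. 2a->2: no, baa/caa meet in 2. 2a->3: ok.
aba: 3a undefined. 3a->0: ok.
abb: 3b undefined. 3b->0: ok.
bab: 2b undefined. 2b->0: ok.
bac: 2c undefined. 2c->0: ok.
bbc: 3c undefined. 3c->0: ok.
All examples now run through 4 states with every (state, symbol) defined. Accept strings end in {3}, Reject strings end in {0,1,2}; accept={3}.

states=4 start=0 accept={3} delta: 0a->1 0b->1 0c->0 1a->2 1b->3 1c->0 2a->3 2b->0 2c->0 3a->0 3b->0 3c->0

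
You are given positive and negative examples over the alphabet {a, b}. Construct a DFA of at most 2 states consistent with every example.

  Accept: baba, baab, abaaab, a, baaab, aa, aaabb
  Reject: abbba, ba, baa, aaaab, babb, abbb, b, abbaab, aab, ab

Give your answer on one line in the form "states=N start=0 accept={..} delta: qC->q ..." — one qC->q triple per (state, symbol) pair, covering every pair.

Grow the machine one transition at a time. Run the examples from 0; the earliest place one falls off (shortest prefix, ties alphabetical) gets sent to the lowest-numbered state that keeps every Accept/Reject pair distinguishable — a pair clashes when both reach the same state with identical unread suffix — and to a fresh state only if none does.
a: 0a undefined. 0a->0: ok.
b: 0b undefined. 0b->0: no, baba/abbba meet in 0. Open state 1: 0b->1.
ba: 1a undefined. 1a->0: no, baba/ba meet in 0. 1a->1: ok.
abb: 1b undefined. 1b->0: ok.
All examples now run through 2 states with every (state, symbol) defined. Accept strings end in {0}, Reject strings end in {1}; accept={0}.

states=2 start=0 accept={0} delta: 0a->0 0b->1 1a->1 1b->0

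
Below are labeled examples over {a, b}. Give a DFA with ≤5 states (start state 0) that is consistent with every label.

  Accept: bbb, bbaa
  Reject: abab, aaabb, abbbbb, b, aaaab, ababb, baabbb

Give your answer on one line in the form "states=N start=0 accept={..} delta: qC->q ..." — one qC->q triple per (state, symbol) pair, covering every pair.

Fold the examples into a partial DFA from state 0: repeatedly fix the first undefined (state, symbol) met by the shortest-then-alphabetical prefix, trying targets in increasing order and rejecting any under which an Accept and a Reject string meet in one state with the same remainder; add a state when all current targets are rejected. Accepting states are where Accept strings end.
a: 0a undefined. 0a->0: ok.
b: 0b undefined. 0b->0: no, bbb/abab meet in 0. Open state 1: 0b->1.
ba: 1a undefined. 1a->0: no, bbb/baabbb meet in 1 with "bb" left. 1a->1: no, bbb/ababb meet in 1 with "bb" left. Open state 2: 1a->2.
bb: 1b undefined. 1b->0: no, bbb/abbbbb meet in 1. 1b->1: no, bbb/aaabb meet in 1. 1b->2: no, bbb/abab meet in 2 with "b" left. Open state 3: 1b->3.
baa: 2a undefined. 2a->0: no, bbb/baabbb meet in 3 with "b" left. 2a->1: ok.
bba: 3a undefined. 3a->0: ok.
bbb: 3b undefined. 3b->0: ok.
abab: 2b undefined. 2b->0: no, bbb/abab meet in 0. 2b->1: ok.
All examples now run through 4 states with every (state, symbol) defined. Accept strings end in {0}, Reject strings end in {1,3}; accept={0}.

states=4 start=0 accept={0} delta: 0a->0 0b->1 1a->2 1b->3 2a->1 2b->1 3a->0 3b->0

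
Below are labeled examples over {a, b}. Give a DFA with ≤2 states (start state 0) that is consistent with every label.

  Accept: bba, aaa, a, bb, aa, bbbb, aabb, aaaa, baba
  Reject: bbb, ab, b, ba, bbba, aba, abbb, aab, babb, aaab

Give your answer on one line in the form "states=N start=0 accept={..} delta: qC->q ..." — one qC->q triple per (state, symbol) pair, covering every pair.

states=2 start=0 accept={0} delta: 0a->0 0b->1 1a->1 1b->0

Grow the machine one transition at a time. Run the examples from 0; the earliest place one falls off (shortest prefix, ties alphabetical) gets sent to the lowest-numbered state that keeps every Accept/Reject pair distinguishable — a pair clashes when both reach the same state with identical unread suffix — and to a fresh state only if none does.
a: 0a undefined. 0a->0: ok.
b: 0b undefined. 0b->0: no, bba/bbb meet in 0. Open state 1: 0b->1.
ba: 1a undefined. 1a->0: no, aaa/ba meet in 0. 1a->1: ok.
bb: 1b undefined. 1b->0: ok.
All examples now run through 2 states with every (state, symbol) defined. Accept strings end in {0}, Reject strings end in {1}; accept={0}.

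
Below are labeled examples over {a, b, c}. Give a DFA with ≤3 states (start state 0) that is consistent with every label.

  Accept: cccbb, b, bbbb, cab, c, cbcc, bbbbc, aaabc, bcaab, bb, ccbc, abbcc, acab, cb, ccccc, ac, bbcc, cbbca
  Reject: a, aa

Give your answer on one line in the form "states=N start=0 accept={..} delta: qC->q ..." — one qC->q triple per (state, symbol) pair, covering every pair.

states=2 start=0 accept={1} delta: 0a->0 0b->1 0c->1 1a->1 1b->1 1c->1

State merging on the prefix tree: take the shortest (then alphabetical) example prefix whose next move is undefined and point that move at state 0, else 1, else 2, ...; a target is out if some Accept/Reject pair would then sit in one state with the same input left (inseparable). If every existing state is out, open a new one.
a: 0a undefined. 0a->0: ok.
b: 0b undefined. 0b->0: no, b/a meet in 0. Open state 1: 0b->1.
c: 0c undefined. 0c->0: no, c/a meet in 0. 0c->1: ok.
bb: 1b undefined. 1b->0: no, bbbb/a meet in 0. 1b->1: ok.
bc: 1c undefined. 1c->0: no, bbbbc/a meet in 0. 1c->1: ok.
ca: 1a undefined. 1a->0: no, cbbca/a meet in 0. 1a->1: ok.
All examples now run through 2 states with every (state, symbol) defined. Accept strings end in {1}, Reject strings end in {0}; accept={1}.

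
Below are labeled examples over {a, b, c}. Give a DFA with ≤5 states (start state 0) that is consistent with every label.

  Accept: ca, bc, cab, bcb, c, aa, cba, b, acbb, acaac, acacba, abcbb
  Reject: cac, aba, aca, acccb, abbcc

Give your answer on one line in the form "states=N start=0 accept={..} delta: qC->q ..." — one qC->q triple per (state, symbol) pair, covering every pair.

Grow the machine one transition at a time. Run the examples from 0; the earliest place one falls off (shortest prefix, ties alphabetical) gets sent to the lowest-numbered state that keeps every Accept/Reject pair distinguishable — a pair clashes when both reach the same state with identical unread suffix — and to a fresh state only if none does.
a: 0a undefined. 0a->0: no, ca/aca meet in 0 with "ca" left. Open state 1: 0a->1.
b: 0b undefined. 0b->0: ok.
c: 0c undefined. 0c->0: ok.
aa: 1a undefined. 1a->0: ok.
ab: 1b undefined. 1b->0: no, ca/aba meet in 1. 1b->1: no, bc/aba meet in 0. Open state 2: 1b->2.
ac: 1c undefined. 1c->0: no, ca/aca meet in 1. 1c->1: no, ca/cac meet in 1. 1c->2: no, cab/cac meet in 2. Open state 3: 1c->3.
aba: 2a undefined. 2a->0: no, bc/aba meet in 0. 2a->1: no, ca/aba meet in 1. 2a->2: no, cab/aba meet in 2. 2a->3: ok.
abb: 2b undefined. 2b->0: no, bc/abbcc meet in 0. 2b->1: ok.
abc: 2c undefined. 2c->0: ok.
aca: 3a undefined. 3a->0: no, bc/aca meet in 0. 3a->1: no, ca/aca meet in 1. 3a->2: no, cab/aca meet in 2. 3a->3: no, acaac/abbcc meet in 3 with "c" left. Open state 4: 3a->4.
acb: 3b undefined. 3b->0: ok.
acc: 3c undefined. 3c->0: no, bc/acccb meet in 0. 3c->1: no, ca/abbcc meet in 1. 3c->2: no, bc/acccb meet in 0. 3c->3: no, bc/acccb meet in 0. 3c->4: ok.
acaa: 4a undefined. 4a->0: ok.
acac: 4c undefined. 4c->0: no, bc/acccb meet in 0. 4c->1: no, cab/acccb meet in 2. 4c->2: no, ca/acccb meet in 1. 4c->3: no, bc/acccb meet in 0. 4c->4: ok.
acacb: 4b undefined. 4b->0: no, bc/acccb meet in 0. 4b->1: no, ca/acccb meet in 1. 4b->2: no, cab/acccb meet in 2. 4b->3: no, acacba/aca meet in 4. 4b->4: ok.
All examples now run through 5 states with every (state, symbol) defined. Accept strings end in {0,1,2}, Reject strings end in {3,4}; accept={0,1,2}.

states=5 start=0 accept={0,1,2} delta: 0a->1 0b->0 0c->0 1a->0 1b->2 1c->3 2a->3 2b->1 2c->0 3a->4 3b->0 3c->4 4a->0 4b->4 4c->4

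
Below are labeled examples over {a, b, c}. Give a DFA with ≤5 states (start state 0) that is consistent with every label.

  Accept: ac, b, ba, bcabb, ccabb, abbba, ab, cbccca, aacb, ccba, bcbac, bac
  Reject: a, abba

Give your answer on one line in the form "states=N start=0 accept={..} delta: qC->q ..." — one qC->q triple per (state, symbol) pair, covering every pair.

states=3 start=0 accept={1,2} delta: 0a->0 0b->1 0c->1 1a->1 1b->2 1c->2 2a->0 2b->1 2c->1

State merging on the prefix tree: take the shortest (then alphabetical) example prefix whose next move is undefined and point that move at state 0, else 1, else 2, ...; a target is out if some Accept/Reject pair would then sit in one state with the same input left (inseparable). If every existing state is out, open a new one.
a: 0a undefined. 0a->0: ok.
b: 0b undefined. 0b->0: no, b/a meet in 0. Open state 1: 0b->1.
c: 0c undefined. 0c->0: no, ac/a meet in 0. 0c->1: ok.
ba: 1a undefined. 1a->0: no, ba/a meet in 0. 1a->1: ok.
bc: 1c undefined. 1c->0: no, bcbac/a meet in 0. 1c->1: no, ccba/abba meet in 1 with "ba" left. Open state 2: 1c->2.
cb: 1b undefined. 1b->0: no, aacb/a meet in 0. 1b->1: no, ac/abba meet in 1. 1b->2: ok.
bca: 2a undefined. 2a->0: ok.
bcb: 2b undefined. 2b->0: no, abbba/a meet in 0. 2b->1: ok.
cbc: 2c undefined. 2c->0: no, cbccca/a meet in 0. 2c->1: ok.
All examples now run through 3 states with every (state, symbol) defined. Accept strings end in {1,2}, Reject strings end in {0}; accept={1,2}.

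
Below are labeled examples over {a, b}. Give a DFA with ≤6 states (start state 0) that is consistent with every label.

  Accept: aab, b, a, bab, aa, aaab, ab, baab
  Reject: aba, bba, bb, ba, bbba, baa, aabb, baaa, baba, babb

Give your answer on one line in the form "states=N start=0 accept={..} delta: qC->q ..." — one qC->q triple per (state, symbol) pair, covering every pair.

Fold the examples into a partial DFA from state 0: repeatedly fix the first undefined (state, symbol) met by the shortest-then-alphabetical prefix, trying targets in increasing order and rejecting any under which an Accept and a Reject string meet in one state with the same remainder; add a state when all current targets are rejected. Accepting states are where Accept strings end.
a: 0a undefined. 0a->0: ok.
b: 0b undefined. 0b->0: no, aab/aba meet in 0. Open state 1: 0b->1.
ba: 1a undefined. 1a->0: no, a/aba meet in 0. 1a->1: no, aab/aba meet in 1. Open state 2: 1a->2.
bb: 1b undefined. 1b->0: no, a/bba meet in 0. 1b->1: no, aab/bb meet in 1. 1b->2: ok.
baa: 2a undefined. 2a->0: no, a/bba meet in 0. 2a->1: no, aab/bba meet in 1. 2a->2: ok.
bab: 2b undefined. 2b->0: no, aab/babb meet in 1. 2b->1: ok.
All examples now run through 3 states with every (state, symbol) defined. Accept strings end in {0,1}, Reject strings end in {2}; accept={0,1}.

states=3 start=0 accept={0,1} delta: 0a->0 0b->1 1a->2 1b->2 2a->2 2b->1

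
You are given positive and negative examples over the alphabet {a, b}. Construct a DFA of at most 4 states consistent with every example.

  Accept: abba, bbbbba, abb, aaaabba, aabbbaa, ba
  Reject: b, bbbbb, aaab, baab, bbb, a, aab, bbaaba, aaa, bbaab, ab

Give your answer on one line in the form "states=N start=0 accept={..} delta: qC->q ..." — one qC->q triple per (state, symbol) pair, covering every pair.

Grow the machine one transition at a time. Run the examples from 0; the earliest place one falls off (shortest prefix, ties alphabetical) gets sent to the lowest-numbered state that keeps every Accept/Reject pair distinguishable — a pair clashes when both reach the same state with identical unread suffix — and to a fresh state only if none does.
a: 0a undefined. 0a->0: ok.
b: 0b undefined. 0b->0: no, abba/b meet in 0. Open state 1: 0b->1.
ba: 1a undefined. 1a->0: no, ba/a meet in 0. 1a->1: no, abb/baab meet in 1 with "b" left. Open state 2: 1a->2.
bb: 1b undefined. 1b->0: no, abba/a meet in 0. 1b->1: no, abb/b meet in 1. 1b->2: ok.
baa: 2a undefined. 2a->0: no, abba/a meet in 0. 2a->1: no, abba/b meet in 1. 2a->2: ok.
bbb: 2b undefined. 2b->0: no, abba/bbbbb meet in 2. 2b->1: no, abba/bbaaba meet in 2. 2b->2: no, abba/bbbbb meet in 2. Open state 3: 2b->3.
bbbb: 3b undefined. 3b->0: ok.
aabbba: 3a undefined. 3a->0: no, aabbbaa/a meet in 0. 3a->1: ok.
All examples now run through 4 states with every (state, symbol) defined. Accept strings end in {2}, Reject strings end in {0,1,3}; accept={2}.

states=4 start=0 accept={2} delta: 0a->0 0b->1 1a->2 1b->2 2a->2 2b->3 3a->1 3b->0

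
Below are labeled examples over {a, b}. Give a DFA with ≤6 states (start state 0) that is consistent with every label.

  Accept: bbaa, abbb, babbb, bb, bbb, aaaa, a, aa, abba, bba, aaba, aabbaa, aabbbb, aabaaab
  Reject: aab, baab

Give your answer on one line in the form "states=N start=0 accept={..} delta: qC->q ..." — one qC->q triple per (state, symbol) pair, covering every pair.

states=4 start=0 accept={0,2,3} delta: 0a->0 0b->1 1a->2 1b->2 2a->3 2b->2 3a->2 3b->1

Fold the examples into a partial DFA from state 0: repeatedly fix the first undefined (state, symbol) met by the shortest-then-alphabetical prefix, trying targets in increasing order and rejecting any under which an Accept and a Reject string meet in one state with the same remainder; add a state when all current targets are rejected. Accepting states are where Accept strings end.
a: 0a undefined. 0a->0: ok.
b: 0b undefined. 0b->0: no, bbaa/aab meet in 0. Open state 1: 0b->1.
ba: 1a undefined. 1a->0: no, aabaaab/aab meet in 1. 1a->1: no, bb/baab meet in 1 with "b" left. Open state 2: 1a->2.
bb: 1b undefined. 1b->0: no, abbb/aab meet in 1. 1b->1: no, abbb/aab meet in 1. 1b->2: ok.
baa: 2a undefined. 2a->0: no, aabaaab/aab meet in 1. 2a->1: no, bbaa/baab meet in 2. 2a->2: no, abbb/baab meet in 2 with "b" left. Open state 3: 2a->3.
bab: 2b undefined. 2b->0: no, aabbbb/aab meet in 1. 2b->1: no, abbb/aab meet in 1. 2b->2: ok.
baab: 3b undefined. 3b->0: no, aaaa/baab meet in 0. 3b->1: ok.
bbaa: 3a undefined. 3a->0: no, aabaaab/aab meet in 1. 3a->1: no, bbaa/aab meet in 1. 3a->2: ok.
All examples now run through 4 states with every (state, symbol) defined. Accept strings end in {0,2,3}, Reject strings end in {1}; accept={0,2,3}.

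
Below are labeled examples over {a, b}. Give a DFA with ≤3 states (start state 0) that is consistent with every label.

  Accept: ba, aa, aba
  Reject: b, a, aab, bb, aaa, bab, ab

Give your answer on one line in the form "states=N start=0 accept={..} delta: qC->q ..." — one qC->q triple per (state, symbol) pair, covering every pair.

states=2 start=0 accept={0} delta: 0a->1 0b->1 1a->0 1b->1

Fold the examples into a partial DFA from state 0: repeatedly fix the first undefined (state, symbol) met by the shortest-then-alphabetical prefix, trying targets in increasing order and rejecting any under which an Accept and a Reject string meet in one state with the same remainder; add a state when all current targets are rejected. Accepting states are where Accept strings end.
a: 0a undefined. 0a->0: no, aa/a meet in 0. Open state 1: 0a->1.
b: 0b undefined. 0b->0: no, ba/a meet in 1. 0b->1: ok.
aa: 1a undefined. 1a->0: ok.
ab: 1b undefined. 1b->0: no, ba/bb meet in 0. 1b->1: ok.
All examples now run through 2 states with every (state, symbol) defined. Accept strings end in {0}, Reject strings end in {1}; accept={0}.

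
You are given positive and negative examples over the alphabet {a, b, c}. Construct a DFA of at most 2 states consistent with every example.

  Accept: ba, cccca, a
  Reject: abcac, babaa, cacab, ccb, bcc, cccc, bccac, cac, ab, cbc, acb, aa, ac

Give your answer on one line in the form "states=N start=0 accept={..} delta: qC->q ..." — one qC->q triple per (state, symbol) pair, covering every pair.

states=2 start=0 accept={1} delta: 0a->1 0b->0 0c->0 1a->0 1b->0 1c->0

State merging on the prefix tree: take the shortest (then alphabetical) example prefix whose next move is undefined and point that move at state 0, else 1, else 2, ...; a target is out if some Accept/Reject pair would then sit in one state with the same input left (inseparable). If every existing state is out, open a new one.
a: 0a undefined. 0a->0: no, a/aa meet in 0. Open state 1: 0a->1.
b: 0b undefined. 0b->0: ok.
c: 0c undefined. 0c->0: ok.
aa: 1a undefined. 1a->0: ok.
ab: 1b undefined. 1b->0: ok.
ac: 1c undefined. 1c->0: ok.
All examples now run through 2 states with every (state, symbol) defined. Accept strings end in {1}, Reject strings end in {0}; accept={1}.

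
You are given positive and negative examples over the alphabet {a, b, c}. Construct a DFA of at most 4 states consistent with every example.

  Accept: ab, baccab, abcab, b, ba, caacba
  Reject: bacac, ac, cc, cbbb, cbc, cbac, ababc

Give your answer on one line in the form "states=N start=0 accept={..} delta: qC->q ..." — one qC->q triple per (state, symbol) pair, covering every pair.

states=2 start=0 accept={0} delta: 0a->0 0b->0 0c->1 1a->0 1b->1 1c->1

Fold the examples into a partial DFA from state 0: repeatedly fix the first undefined (state, symbol) met by the shortest-then-alphabetical prefix, trying targets in increasing order and rejecting any under which an Accept and a Reject string meet in one state with the same remainder; add a state when all current targets are rejected. Accepting states are where Accept strings end.
a: 0a undefined. 0a->0: ok.
b: 0b undefined. 0b->0: ok.
c: 0c undefined. 0c->0: no, ab/bacac meet in 0. Open state 1: 0c->1.
ca: 1a undefined. 1a->0: ok.
cb: 1b undefined. 1b->0: no, ab/cbbb meet in 0. 1b->1: ok.
cc: 1c undefined. 1c->0: no, ab/cc meet in 0. 1c->1: ok.
All examples now run through 2 states with every (state, symbol) defined. Accept strings end in {0}, Reject strings end in {1}; accept={0}.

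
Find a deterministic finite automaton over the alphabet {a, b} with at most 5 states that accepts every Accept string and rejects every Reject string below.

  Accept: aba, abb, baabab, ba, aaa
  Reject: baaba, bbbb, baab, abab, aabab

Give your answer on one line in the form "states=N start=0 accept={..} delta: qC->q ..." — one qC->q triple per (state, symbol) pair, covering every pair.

states=4 start=0 accept={0,2} delta: 0a->0 0b->1 1a->2 1b->2 2a->2 2b->3 3a->1 3b->1

State merging on the prefix tree: take the shortest (then alphabetical) example prefix whose next move is undefined and point that move at state 0, else 1, else 2, ...; a target is out if some Accept/Reject pair would then sit in one state with the same input left (inseparable). If every existing state is out, open a new one.
a: 0a undefined. 0a->0: ok.
b: 0b undefined. 0b->0: no, aba/baaba meet in 0. Open state 1: 0b->1.
ba: 1a undefined. 1a->0: no, aba/baaba meet in 0. 1a->1: no, abb/baab meet in 1 with "b" left. Open state 2: 1a->2.
bb: 1b undefined. 1b->0: no, abb/bbbb meet in 0. 1b->1: no, abb/bbbb meet in 1. 1b->2: ok.
baa: 2a undefined. 2a->0: no, aba/baaba meet in 2. 2a->1: no, aba/baab meet in 2. 2a->2: ok.
bbb: 2b undefined. 2b->0: no, baabab/bbbb meet in 1. 2b->1: no, aba/baaba meet in 2. 2b->2: no, aba/baaba meet in 2. Open state 3: 2b->3.
bbbb: 3b undefined. 3b->0: no, aaa/bbbb meet in 0. 3b->1: ok.
baaba: 3a undefined. 3a->0: no, baabab/bbbb meet in 1. 3a->1: ok.
All examples now run through 4 states with every (state, symbol) defined. Accept strings end in {0,2}, Reject strings end in {1,3}; accept={0,2}.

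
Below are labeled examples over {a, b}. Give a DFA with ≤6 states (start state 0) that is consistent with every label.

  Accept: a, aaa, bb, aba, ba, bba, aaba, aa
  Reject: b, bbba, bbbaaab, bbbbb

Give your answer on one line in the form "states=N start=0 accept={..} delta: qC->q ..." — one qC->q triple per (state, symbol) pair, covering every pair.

states=4 start=0 accept={0,2} delta: 0a->0 0b->1 1a->0 1b->2 2a->0 2b->3 3a->1 3b->0

Grow the machine one transition at a time. Run the examples from 0; the earliest place one falls off (shortest prefix, ties alphabetical) gets sent to the lowest-numbered state that keeps every Accept/Reject pair distinguishable — a pair clashes when both reach the same state with identical unread suffix — and to a fresh state only if none does.
a: 0a undefined. 0a->0: ok.
b: 0b undefined. 0b->0: no, a/b meet in 0. Open state 1: 0b->1.
ba: 1a undefined. 1a->0: ok.
bb: 1b undefined. 1b->0: no, a/bbba meet in 0. 1b->1: no, a/bbba meet in 0. Open state 2: 1b->2.
bba: 2a undefined. 2a->0: ok.
bbb: 2b undefined. 2b->0: no, a/bbba meet in 0. 2b->1: no, a/bbba meet in 0. 2b->2: no, a/bbba meet in 0. Open state 3: 2b->3.
bbba: 3a undefined. 3a->0: no, a/bbba meet in 0. 3a->1: ok.
bbbb: 3b undefined. 3b->0: ok.
All examples now run through 4 states with every (state, symbol) defined. Accept strings end in {0,2}, Reject strings end in {1}; accept={0,2}.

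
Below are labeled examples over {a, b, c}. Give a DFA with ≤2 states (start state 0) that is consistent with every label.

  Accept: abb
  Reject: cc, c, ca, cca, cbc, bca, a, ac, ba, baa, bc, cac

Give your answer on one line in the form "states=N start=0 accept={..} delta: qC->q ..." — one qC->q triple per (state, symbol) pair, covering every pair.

states=2 start=0 accept={1} delta: 0a->0 0b->1 0c->0 1a->0 1b->1 1c->0

State merging on the prefix tree: take the shortest (then alphabetical) example prefix whose next move is undefined and point that move at state 0, else 1, else 2, ...; a target is out if some Accept/Reject pair would then sit in one state with the same input left (inseparable). If every existing state is out, open a new one.
a: 0a undefined. 0a->0: ok.
b: 0b undefined. 0b->0: no, abb/a meet in 0. Open state 1: 0b->1.
c: 0c undefined. 0c->0: ok.
ba: 1a undefined. 1a->0: ok.
bc: 1c undefined. 1c->0: ok.
abb: 1b undefined. 1b->0: no, abb/cc meet in 0. 1b->1: ok.
All examples now run through 2 states with every (state, symbol) defined. Accept strings end in {1}, Reject strings end in {0}; accept={1}.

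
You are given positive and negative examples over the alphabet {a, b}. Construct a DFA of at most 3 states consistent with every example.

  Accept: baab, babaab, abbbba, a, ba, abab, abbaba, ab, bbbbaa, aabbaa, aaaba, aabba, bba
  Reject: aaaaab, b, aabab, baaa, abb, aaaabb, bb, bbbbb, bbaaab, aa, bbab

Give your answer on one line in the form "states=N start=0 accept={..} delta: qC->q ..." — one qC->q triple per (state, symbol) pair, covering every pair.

states=3 start=0 accept={0,1} delta: 0a->1 0b->2 1a->2 1b->0 2a->0 2b->2

State merging on the prefix tree: take the shortest (then alphabetical) example prefix whose next move is undefined and point that move at state 0, else 1, else 2, ...; a target is out if some Accept/Reject pair would then sit in one state with the same input left (inseparable). If every existing state is out, open a new one.
a: 0a undefined. 0a->0: no, a/aa meet in 0. Open state 1: 0a->1.
b: 0b undefined. 0b->0: no, ab/bbab meet in 1 with "b" left. 0b->1: no, a/b meet in 1. Open state 2: 0b->2.
aa: 1a undefined. 1a->0: no, ab/aaaaab meet in 1 with "b" left. 1a->1: no, a/aa meet in 1. 1a->2: ok.
ab: 1b undefined. 1b->0: ok.
ba: 2a undefined. 2a->0: ok.
bb: 2b undefined. 2b->0: no, baab/aaaaab meet in 0. 2b->1: no, baab/bbaaab meet in 0. 2b->2: ok.
All examples now run through 3 states with every (state, symbol) defined. Accept strings end in {0,1}, Reject strings end in {2}; accept={0,1}.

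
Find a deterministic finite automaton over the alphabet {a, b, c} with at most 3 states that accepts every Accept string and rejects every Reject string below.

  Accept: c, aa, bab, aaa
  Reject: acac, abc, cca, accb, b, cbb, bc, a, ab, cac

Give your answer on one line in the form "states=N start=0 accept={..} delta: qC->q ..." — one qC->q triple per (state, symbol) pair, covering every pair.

Grow the machine one transition at a time. Run the examples from 0; the earliest place one falls off (shortest prefix, ties alphabetical) gets sent to the lowest-numbered state that keeps every Accept/Reject pair distinguishable — a pair clashes when both reach the same state with identical unread suffix — and to a fresh state only if none does.
a: 0a undefined. 0a->0: no, aa/a meet in 0. Open state 1: 0a->1.
b: 0b undefined. 0b->0: no, c/bc meet in 0 with "c" left. 0b->1: ok.
c: 0c undefined. 0c->0: ok.
aa: 1a undefined. 1a->0: no, bab/cca meet in 1. 1a->1: no, aa/cca meet in 1. Open state 2: 1a->2.
ab: 1b undefined. 1b->0: no, c/abc meet in 0. 1b->1: ok.
ac: 1c undefined. 1c->0: no, c/acac meet in 0. 1c->1: ok.
aaa: 2a undefined. 2a->0: ok.
bab: 2b undefined. 2b->0: ok.
acac: 2c undefined. 2c->0: no, c/acac meet in 0. 2c->1: ok.
All examples now run through 3 states with every (state, symbol) defined. Accept strings end in {0,2}, Reject strings end in {1}; accept={0,2}.

states=3 start=0 accept={0,2} delta: 0a->1 0b->1 0c->0 1a->2 1b->1 1c->1 2a->0 2b->0 2c->1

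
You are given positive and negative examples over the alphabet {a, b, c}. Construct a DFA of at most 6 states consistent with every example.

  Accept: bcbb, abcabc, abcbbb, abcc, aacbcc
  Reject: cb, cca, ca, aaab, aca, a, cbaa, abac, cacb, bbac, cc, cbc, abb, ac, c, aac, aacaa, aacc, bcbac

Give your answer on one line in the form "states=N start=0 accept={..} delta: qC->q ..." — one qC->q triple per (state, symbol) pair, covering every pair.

states=4 start=0 accept={3} delta: 0a->0 0b->1 0c->0 1a->0 1b->0 1c->2 2a->2 2b->3 2c->3 3a->0 3b->3 3c->3

Grow the machine one transition at a time. Run the examples from 0; the earliest place one falls off (shortest prefix, ties alphabetical) gets sent to the lowest-numbered state that keeps every Accept/Reject pair distinguishable — a pair clashes when both reach the same state with identical unread suffix — and to a fresh state only if none does.
a: 0a undefined. 0a->0: ok.
b: 0b undefined. 0b->0: no, abcc/cc meet in 0 with "cc" left. Open state 1: 0b->1.
c: 0c undefined. 0c->0: ok.
bb: 1b undefined. 1b->0: ok.
bc: 1c undefined. 1c->0: no, bcbb/cca meet in 0. 1c->1: no, bcbb/cb meet in 1. Open state 2: 1c->2.
aba: 1a undefined. 1a->0: ok.
bcb: 2b undefined. 2b->0: no, bcbb/cb meet in 1. 2b->1: no, bcbb/cca meet in 0. 2b->2: no, bcbb/cbc meet in 2. Open state 3: 2b->3.
abca: 2a undefined. 2a->0: no, abcabc/cbc meet in 2. 2a->1: no, abcabc/cca meet in 0. 2a->2: ok.
abcc: 2c undefined. 2c->0: no, abcc/cca meet in 0. 2c->1: no, abcc/cb meet in 1. 2c->2: no, abcc/cbc meet in 2. 2c->3: ok.
bcba: 3a undefined. 3a->0: ok.
bcbb: 3b undefined. 3b->0: no, bcbb/cca meet in 0. 3b->1: no, bcbb/cb meet in 1. 3b->2: no, bcbb/cbc meet in 2. 3b->3: ok.
abcabc: 3c undefined. 3c->0: no, abcabc/cca meet in 0. 3c->1: no, abcabc/cb meet in 1. 3c->2: no, abcabc/cbc meet in 2. 3c->3: ok.
All examples now run through 4 states with every (state, symbol) defined. Accept strings end in {3}, Reject strings end in {0,1,2}; accept={3}.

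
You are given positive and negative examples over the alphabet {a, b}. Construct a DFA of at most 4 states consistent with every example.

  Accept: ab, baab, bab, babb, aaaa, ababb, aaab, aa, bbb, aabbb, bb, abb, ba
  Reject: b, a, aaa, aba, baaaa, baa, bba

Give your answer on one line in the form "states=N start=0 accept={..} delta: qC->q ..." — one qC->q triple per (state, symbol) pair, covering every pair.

states=3 start=0 accept={2} delta: 0a->1 0b->1 1a->2 1b->2 2a->1 2b->2

Grow the machine one transition at a time. Run the examples from 0; the earliest place one falls off (shortest prefix, ties alphabetical) gets sent to the lowest-numbered state that keeps every Accept/Reject pair distinguishable — a pair clashes when both reach the same state with identical unread suffix — and to a fresh state only if none does.
a: 0a undefined. 0a->0: no, ab/b meet in 0 with "b" left. Open state 1: 0a->1.
b: 0b undefined. 0b->0: no, aaaa/baaaa meet in 1 with "aaa" left. 0b->1: ok.
aa: 1a undefined. 1a->0: no, bab/b meet in 1. 1a->1: no, aaaa/b meet in 1. Open state 2: 1a->2.
ab: 1b undefined. 1b->0: no, ababb/b meet in 1. 1b->1: no, ab/b meet in 1. 1b->2: ok.
aaa: 2a undefined. 2a->0: no, ab/baaaa meet in 2. 2a->1: ok.
aab: 2b undefined. 2b->0: no, babb/b meet in 1. 2b->1: no, bab/b meet in 1. 2b->2: ok.
All examples now run through 3 states with every (state, symbol) defined. Accept strings end in {2}, Reject strings end in {1}; accept={2}.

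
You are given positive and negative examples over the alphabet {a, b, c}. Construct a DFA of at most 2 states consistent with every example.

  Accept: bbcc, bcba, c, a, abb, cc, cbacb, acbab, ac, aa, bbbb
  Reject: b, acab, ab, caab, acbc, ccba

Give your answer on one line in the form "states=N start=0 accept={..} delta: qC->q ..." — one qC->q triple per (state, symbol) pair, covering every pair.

states=2 start=0 accept={0} delta: 0a->0 0b->1 0c->0 1a->1 1b->0 1c->1

State merging on the prefix tree: take the shortest (then alphabetical) example prefix whose next move is undefined and point that move at state 0, else 1, else 2, ...; a target is out if some Accept/Reject pair would then sit in one state with the same input left (inseparable). If every existing state is out, open a new one.
a: 0a undefined. 0a->0: ok.
b: 0b undefined. 0b->0: no, a/b meet in 0. Open state 1: 0b->1.
c: 0c undefined. 0c->0: ok.
bb: 1b undefined. 1b->0: ok.
bc: 1c undefined. 1c->0: no, bbcc/acbc meet in 0. 1c->1: ok.
cba: 1a undefined. 1a->0: no, bbcc/ccba meet in 0. 1a->1: ok.
All examples now run through 2 states with every (state, symbol) defined. Accept strings end in {0}, Reject strings end in {1}; accept={0}.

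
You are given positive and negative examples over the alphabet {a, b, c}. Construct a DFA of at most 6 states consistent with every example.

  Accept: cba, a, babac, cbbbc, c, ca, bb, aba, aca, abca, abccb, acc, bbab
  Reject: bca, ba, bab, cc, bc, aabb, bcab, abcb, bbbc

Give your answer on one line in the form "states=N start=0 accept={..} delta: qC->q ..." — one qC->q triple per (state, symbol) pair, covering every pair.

State merging on the prefix tree: take the shortest (then alphabetical) example prefix whose next move is undefined and point that move at state 0, else 1, else 2, ...; a target is out if some Accept/Reject pair would then sit in one state with the same input left (inseparable). If every existing state is out, open a new one.
a: 0a undefined. 0a->0: no, bb/aabb meet in 0 with "bb" left. Open state 1: 0a->1.
b: 0b undefined. 0b->0: no, a/ba meet in 1. 0b->1: no, aca/bca meet in 1 with "ca" left. Open state 2: 0b->2.
c: 0c undefined. 0c->0: no, cba/ba meet in 2 with "a" left. 0c->1: ok.
aa: 1a undefined. 1a->0: no, bb/aabb meet in 2 with "b" left. 1a->1: ok.
ab: 1b undefined. 1b->0: ok.
ac: 1c undefined. 1c->0: no, abccb/aabb meet in 2. 1c->1: no, cba/cc meet in 1. 1c->2: no, aca/ba meet in 2 with "a" left. Open state 3: 1c->3.
ba: 2a undefined. 2a->0: ok.
bb: 2b undefined. 2b->0: no, bb/ba meet in 0. 2b->1: no, cba/bbbc meet in 1. 2b->2: no, cbbbc/bc meet in 2 with "c" left. 2b->3: no, bb/cc meet in 3. Open state 4: 2b->4.
bc: 2c undefined. 2c->0: no, cba/bca meet in 1. 2c->1: no, cba/bca meet in 1. 2c->2: ok.
aca: 3a undefined. 3a->0: no, aca/bca meet in 0. 3a->1: ok.
acc: 3c undefined. 3c->0: no, acc/bca meet in 0. 3c->1: ok.
bba: 4a undefined. 4a->0: no, bbab/bab meet in 2. 4a->1: no, bbab/bca meet in 0. 4a->2: ok.
bbb: 4b undefined. 4b->0: no, cba/bbbc meet in 1. 4b->1: ok.
abccb: 3b undefined. 3b->0: no, abccb/bca meet in 0. 3b->1: ok.
cbbbc: 4c undefined. 4c->0: no, cbbbc/bca meet in 0. 4c->1: ok.
All examples now run through 5 states with every (state, symbol) defined. Accept strings end in {1,4}, Reject strings end in {0,2,3}; accept={1,4}.

states=5 start=0 accept={1,4} delta: 0a->1 0b->2 0c->1 1a->1 1b->0 1c->3 2a->0 2b->4 2c->2 3a->1 3b->1 3c->1 4a->2 4b->1 4c->1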